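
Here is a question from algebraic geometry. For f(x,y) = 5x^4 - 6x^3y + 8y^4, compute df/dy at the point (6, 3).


df/dy = (-6)*x^3 + 4*8*y^3
At (6,3): (-6)*6^3 + 4*8*3^3
= -1296 + 864
= -432

-432


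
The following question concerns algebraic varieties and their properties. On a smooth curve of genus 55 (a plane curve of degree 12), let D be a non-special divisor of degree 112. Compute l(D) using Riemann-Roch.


First, compute the genus of a smooth plane curve of degree 12:
g = (d-1)(d-2)/2 = (12-1)(12-2)/2 = 55
For a non-special divisor D (i.e., h^1(D) = 0), Riemann-Roch gives:
l(D) = deg(D) - g + 1
Since deg(D) = 112 >= 2g - 1 = 109, D is non-special.
l(D) = 112 - 55 + 1 = 58

58


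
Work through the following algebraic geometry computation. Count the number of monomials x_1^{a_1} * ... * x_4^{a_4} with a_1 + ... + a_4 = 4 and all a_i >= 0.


The number of degree-4 monomials in 4 variables is C(d+n-1, n-1).
= C(4+4-1, 4-1) = C(7, 3)
= 35

35


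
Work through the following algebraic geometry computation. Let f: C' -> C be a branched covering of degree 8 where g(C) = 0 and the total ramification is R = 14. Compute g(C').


Riemann-Hurwitz formula: 2g' - 2 = d(2g - 2) + R
Given: d = 8, g = 0, R = 14
2g' - 2 = 8*(2*0 - 2) + 14
2g' - 2 = 8*(-2) + 14
2g' - 2 = -16 + 14 = -2
2g' = 0
g' = 0

0


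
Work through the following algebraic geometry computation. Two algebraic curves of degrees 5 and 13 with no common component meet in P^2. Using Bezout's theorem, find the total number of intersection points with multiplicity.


Bezout's theorem states the intersection count equals the product of degrees.
Intersection count = 5 * 13 = 65

65


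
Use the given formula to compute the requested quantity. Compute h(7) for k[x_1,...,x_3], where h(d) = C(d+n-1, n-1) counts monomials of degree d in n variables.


The Hilbert function for the polynomial ring in 3 variables is:
h(d) = C(d+n-1, n-1)
h(7) = C(7+3-1, 3-1) = C(9, 2)
= 9! / (2! * 7!)
= 36

36


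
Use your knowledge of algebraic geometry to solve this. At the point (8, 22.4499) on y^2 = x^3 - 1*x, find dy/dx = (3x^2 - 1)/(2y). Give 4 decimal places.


Using implicit differentiation of y^2 = x^3 - 1*x:
2y * dy/dx = 3x^2 - 1
dy/dx = (3x^2 - 1)/(2y)
Numerator: 3*8^2 - 1 = 191
Denominator: 2*22.4499 = 44.8998
dy/dx = 191/44.8998 = 4.2539

4.2539


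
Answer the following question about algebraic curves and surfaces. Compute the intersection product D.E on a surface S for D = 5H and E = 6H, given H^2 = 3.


Using bilinearity of the intersection pairing on a surface S:
(aH).(bH) = ab * (H.H)
We have H^2 = 3.
D.E = (5H).(6H) = 5*6*3
= 30*3
= 90

90


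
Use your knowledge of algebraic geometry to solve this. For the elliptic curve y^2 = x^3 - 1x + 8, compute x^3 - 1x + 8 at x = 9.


Compute x^3 - 1x + 8 at x = 9:
x^3 = 9^3 = 729
(-1)*x = (-1)*9 = -9
Sum: 729 - 9 + 8 = 728

728


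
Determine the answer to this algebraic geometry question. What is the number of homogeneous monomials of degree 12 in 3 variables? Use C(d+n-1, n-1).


The number of degree-12 monomials in 3 variables is C(d+n-1, n-1).
= C(12+3-1, 3-1) = C(14, 2)
= 91

91


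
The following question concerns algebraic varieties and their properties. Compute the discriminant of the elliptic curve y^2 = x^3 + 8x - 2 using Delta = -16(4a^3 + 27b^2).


Compute each component:
4a^3 = 4*8^3 = 4*512 = 2048
27b^2 = 27*(-2)^2 = 27*4 = 108
4a^3 + 27b^2 = 2048 + 108 = 2156
Delta = -16*2156 = -34496

-34496


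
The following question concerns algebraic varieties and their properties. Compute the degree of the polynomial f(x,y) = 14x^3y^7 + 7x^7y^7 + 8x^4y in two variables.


Examine each term for its total degree (sum of exponents).
  Term '14x^3y^7' has total degree 3+7 = 10.
  Term '7x^7y^7' has total degree 7+7 = 14.
  Term '8x^4y' has total degree 4+1 = 5.
The maximum total degree among all terms is 14.

14


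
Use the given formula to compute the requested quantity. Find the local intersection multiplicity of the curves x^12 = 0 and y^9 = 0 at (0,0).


The intersection multiplicity of V(x^a) and V(y^b) at the origin is:
I(O; V(x^12), V(y^9)) = dim_k(k[x,y]/(x^12, y^9))
A basis for k[x,y]/(x^12, y^9) is the set of monomials x^i * y^j
where 0 <= i < 12 and 0 <= j < 9.
The number of such monomials is 12 * 9 = 108

108


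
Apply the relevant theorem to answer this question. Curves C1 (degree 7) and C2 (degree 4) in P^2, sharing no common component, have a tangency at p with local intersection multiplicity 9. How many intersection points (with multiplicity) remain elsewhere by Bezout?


By Bezout's theorem, the total intersection number is d1 * d2.
Total = 7 * 4 = 28
Intersection multiplicity at p = 9
Remaining intersections = 28 - 9 = 19

19


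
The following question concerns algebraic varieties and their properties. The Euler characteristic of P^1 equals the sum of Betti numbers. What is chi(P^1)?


The complex projective space P^1 has one cell in each even real dimension 0, 2, ..., 2.
The cohomology groups are H^{2k}(P^1) = Z for k = 0,...,1, and 0 otherwise.
Euler characteristic = sum of Betti numbers = 1 per even-dimensional cohomology group.
chi(P^1) = 1 + 1 = 2

2


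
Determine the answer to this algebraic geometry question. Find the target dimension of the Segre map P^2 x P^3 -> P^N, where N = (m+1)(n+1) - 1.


The Segre embedding maps P^m x P^n into P^N via
all products of coordinates from each factor.
N = (m+1)(n+1) - 1
N = (2+1)(3+1) - 1
N = 3*4 - 1
N = 12 - 1 = 11

11


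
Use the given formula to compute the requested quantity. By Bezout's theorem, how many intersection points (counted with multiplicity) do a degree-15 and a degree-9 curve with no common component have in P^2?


Bezout's theorem states the intersection count equals the product of degrees.
Intersection count = 15 * 9 = 135

135


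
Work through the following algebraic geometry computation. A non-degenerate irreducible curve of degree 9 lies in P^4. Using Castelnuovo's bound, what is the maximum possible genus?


Castelnuovo's bound: write d - 1 = m(r-1) + epsilon with 0 <= epsilon < r-1.
d - 1 = 9 - 1 = 8
r - 1 = 4 - 1 = 3
8 = 2*3 + 2, so m = 2, epsilon = 2
pi(d, r) = m(m-1)(r-1)/2 + m*epsilon
= 2*1*3/2 + 2*2
= 6/2 + 4
= 3 + 4 = 7

7


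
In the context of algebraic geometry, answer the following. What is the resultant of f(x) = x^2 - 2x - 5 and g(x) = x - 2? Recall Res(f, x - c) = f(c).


For Res(f, x - c), we evaluate f at x = c.
f(2) = 2^2 - 2*2 - 5
= 4 - 4 - 5
= 0 - 5 = -5
Res(f, g) = -5

-5


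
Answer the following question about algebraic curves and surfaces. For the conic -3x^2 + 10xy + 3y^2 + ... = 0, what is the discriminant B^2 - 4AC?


The discriminant of a conic Ax^2 + Bxy + Cy^2 + ... = 0 is B^2 - 4AC.
B^2 = 10^2 = 100
4AC = 4*(-3)*3 = -36
Discriminant = 100 + 36 = 136

136


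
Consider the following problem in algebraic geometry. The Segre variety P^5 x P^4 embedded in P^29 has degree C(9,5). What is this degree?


The degree of the Segre variety P^5 x P^4 is C(m+n, m).
= C(9, 5)
= 126

126


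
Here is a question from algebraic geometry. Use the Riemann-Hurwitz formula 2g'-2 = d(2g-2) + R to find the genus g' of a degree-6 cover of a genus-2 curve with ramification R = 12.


Riemann-Hurwitz formula: 2g' - 2 = d(2g - 2) + R
Given: d = 6, g = 2, R = 12
2g' - 2 = 6*(2*2 - 2) + 12
2g' - 2 = 6*2 + 12
2g' - 2 = 12 + 12 = 24
2g' = 26
g' = 13

13


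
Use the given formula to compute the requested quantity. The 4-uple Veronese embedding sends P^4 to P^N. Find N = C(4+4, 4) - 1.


The Veronese embedding v_d: P^n -> P^N maps each point to all
degree-d monomials in n+1 homogeneous coordinates.
N = C(n+d, d) - 1
N = C(4+4, 4) - 1
N = C(8, 4) - 1
C(8, 4) = 70
N = 70 - 1 = 69

69


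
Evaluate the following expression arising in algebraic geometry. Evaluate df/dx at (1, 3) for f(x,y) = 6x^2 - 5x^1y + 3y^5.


df/dx = 2*6*x^1 + 1*(-5)*x^0*y
At (1,3): 2*6*1^1 + 1*(-5)*1^0*3
= 12 - 15
= -3

-3


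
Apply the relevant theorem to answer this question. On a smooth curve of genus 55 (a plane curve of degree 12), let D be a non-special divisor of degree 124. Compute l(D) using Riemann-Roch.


First, compute the genus of a smooth plane curve of degree 12:
g = (d-1)(d-2)/2 = (12-1)(12-2)/2 = 55
For a non-special divisor D (i.e., h^1(D) = 0), Riemann-Roch gives:
l(D) = deg(D) - g + 1
Since deg(D) = 124 >= 2g - 1 = 109, D is non-special.
l(D) = 124 - 55 + 1 = 70

70


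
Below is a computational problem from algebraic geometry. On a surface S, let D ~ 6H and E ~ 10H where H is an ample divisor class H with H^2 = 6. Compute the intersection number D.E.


Using bilinearity of the intersection pairing on a surface S:
(aH).(bH) = ab * (H.H)
We have H^2 = 6.
D.E = (6H).(10H) = 6*10*6
= 60*6
= 360

360


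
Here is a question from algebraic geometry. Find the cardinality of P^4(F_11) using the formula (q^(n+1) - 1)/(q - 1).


P^4(F_11) has (q^(n+1) - 1)/(q - 1) points.
= 11^4 + 11^3 + 11^2 + 11^1 + 11^0
= 14641 + 1331 + 121 + 11 + 1
= 16105

16105


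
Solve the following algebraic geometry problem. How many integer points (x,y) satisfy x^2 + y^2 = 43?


Systematically check integer values of x where x^2 <= 43.
For each valid x, check if 43 - x^2 is a perfect square.
Total integer solutions found: 0

0


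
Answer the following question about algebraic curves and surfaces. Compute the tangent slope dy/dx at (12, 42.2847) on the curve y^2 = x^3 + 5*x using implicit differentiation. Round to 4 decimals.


Using implicit differentiation of y^2 = x^3 + 5*x:
2y * dy/dx = 3x^2 + 5
dy/dx = (3x^2 + 5)/(2y)
Numerator: 3*12^2 + 5 = 437
Denominator: 2*42.2847 = 84.5694
dy/dx = 437/84.5694 = 5.1674

5.1674


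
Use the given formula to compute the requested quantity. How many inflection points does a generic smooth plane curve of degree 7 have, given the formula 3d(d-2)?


For a general smooth plane curve C of degree d, the inflection points are
the intersection of C with its Hessian curve, which has degree 3(d-2).
By Bezout, the total intersection number is d * 3(d-2) = 7 * 15 = 105.
For a general curve every flex is ordinary, so each contributes
multiplicity 1 to C·Hess(C), and the number of distinct inflection
points is 3d(d-2).
Inflection points = 3*7*(7-2) = 3*7*5 = 105

105


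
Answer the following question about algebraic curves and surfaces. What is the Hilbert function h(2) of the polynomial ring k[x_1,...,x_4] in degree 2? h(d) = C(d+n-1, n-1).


The Hilbert function for the polynomial ring in 4 variables is:
h(d) = C(d+n-1, n-1)
h(2) = C(2+4-1, 4-1) = C(5, 3)
= 5! / (3! * 2!)
= 10

10


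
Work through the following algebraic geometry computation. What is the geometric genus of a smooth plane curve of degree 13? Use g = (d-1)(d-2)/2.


Using the genus formula for smooth plane curves:
g = (d-1)(d-2)/2
g = (13-1)(13-2)/2
g = 12*11/2
g = 132/2 = 66

66


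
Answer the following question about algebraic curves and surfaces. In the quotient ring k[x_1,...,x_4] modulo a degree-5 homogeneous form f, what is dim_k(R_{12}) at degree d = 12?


For R = k[x_1,...,x_n]/(f) with f homogeneous of degree e:
The Hilbert series is (1 - t^e)/(1 - t)^n.
So h(d) = C(d+n-1, n-1) - C(d-e+n-1, n-1) for d >= e.
With n=4, e=5, d=12:
C(12+4-1, 4-1) = C(15, 3) = 455
C(12-5+4-1, 4-1) = C(10, 3) = 120
h(12) = 455 - 120 = 335

335


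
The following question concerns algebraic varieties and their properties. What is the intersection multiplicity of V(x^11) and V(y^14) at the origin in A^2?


The intersection multiplicity of V(x^a) and V(y^b) at the origin is:
I(O; V(x^11), V(y^14)) = dim_k(k[x,y]/(x^11, y^14))
A basis for k[x,y]/(x^11, y^14) is the set of monomials x^i * y^j
where 0 <= i < 11 and 0 <= j < 14.
The number of such monomials is 11 * 14 = 154

154


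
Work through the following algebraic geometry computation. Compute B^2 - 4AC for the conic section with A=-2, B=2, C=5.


The discriminant of a conic Ax^2 + Bxy + Cy^2 + ... = 0 is B^2 - 4AC.
B^2 = 2^2 = 4
4AC = 4*(-2)*5 = -40
Discriminant = 4 + 40 = 44

44


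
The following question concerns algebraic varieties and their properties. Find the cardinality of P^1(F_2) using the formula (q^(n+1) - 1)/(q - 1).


P^1(F_2) has (q^(n+1) - 1)/(q - 1) points.
= 2^1 + 2^0
= 2 + 1
= 3

3


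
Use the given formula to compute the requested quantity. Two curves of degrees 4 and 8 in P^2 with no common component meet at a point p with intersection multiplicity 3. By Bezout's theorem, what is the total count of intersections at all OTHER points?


By Bezout's theorem, the total intersection number is d1 * d2.
Total = 4 * 8 = 32
Intersection multiplicity at p = 3
Remaining intersections = 32 - 3 = 29

29


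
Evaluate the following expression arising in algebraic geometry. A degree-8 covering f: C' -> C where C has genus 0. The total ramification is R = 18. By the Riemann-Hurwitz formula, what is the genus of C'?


Riemann-Hurwitz formula: 2g' - 2 = d(2g - 2) + R
Given: d = 8, g = 0, R = 18
2g' - 2 = 8*(2*0 - 2) + 18
2g' - 2 = 8*(-2) + 18
2g' - 2 = -16 + 18 = 2
2g' = 4
g' = 2

2


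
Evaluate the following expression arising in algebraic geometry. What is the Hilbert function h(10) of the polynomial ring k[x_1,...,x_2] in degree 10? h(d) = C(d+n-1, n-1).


The Hilbert function for the polynomial ring in 2 variables is:
h(d) = C(d+n-1, n-1)
h(10) = C(10+2-1, 2-1) = C(11, 1)
= 11! / (1! * 10!)
= 11

11


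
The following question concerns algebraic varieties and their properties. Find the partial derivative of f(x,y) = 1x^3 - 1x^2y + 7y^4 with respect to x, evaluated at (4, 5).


df/dx = 3*1*x^2 + 2*(-1)*x^1*y
At (4,5): 3*1*4^2 + 2*(-1)*4^1*5
= 48 - 40
= 8

8


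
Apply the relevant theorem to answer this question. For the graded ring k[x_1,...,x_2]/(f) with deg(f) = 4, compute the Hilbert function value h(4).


For R = k[x_1,...,x_n]/(f) with f homogeneous of degree e:
The Hilbert series is (1 - t^e)/(1 - t)^n.
So h(d) = C(d+n-1, n-1) - C(d-e+n-1, n-1) for d >= e.
With n=2, e=4, d=4:
C(4+2-1, 2-1) = C(5, 1) = 5
C(4-4+2-1, 2-1) = C(1, 1) = 1
h(4) = 5 - 1 = 4

4


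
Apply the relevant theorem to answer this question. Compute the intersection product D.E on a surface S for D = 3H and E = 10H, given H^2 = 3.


Using bilinearity of the intersection pairing on a surface S:
(aH).(bH) = ab * (H.H)
We have H^2 = 3.
D.E = (3H).(10H) = 3*10*3
= 30*3
= 90

90


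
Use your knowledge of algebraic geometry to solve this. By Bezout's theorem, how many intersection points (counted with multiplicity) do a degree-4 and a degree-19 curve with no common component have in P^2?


Bezout's theorem states the intersection count equals the product of degrees.
Intersection count = 4 * 19 = 76

76


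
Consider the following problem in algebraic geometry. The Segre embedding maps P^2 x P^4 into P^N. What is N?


The Segre embedding maps P^m x P^n into P^N via
all products of coordinates from each factor.
N = (m+1)(n+1) - 1
N = (2+1)(4+1) - 1
N = 3*5 - 1
N = 15 - 1 = 14

14


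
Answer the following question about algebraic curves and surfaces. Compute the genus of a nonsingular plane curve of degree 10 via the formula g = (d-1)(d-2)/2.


Using the genus formula for smooth plane curves:
g = (d-1)(d-2)/2
g = (10-1)(10-2)/2
g = 9*8/2
g = 72/2 = 36

36


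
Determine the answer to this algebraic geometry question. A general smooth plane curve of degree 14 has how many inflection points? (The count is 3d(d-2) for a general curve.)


For a general smooth plane curve C of degree d, the inflection points are
the intersection of C with its Hessian curve, which has degree 3(d-2).
By Bezout, the total intersection number is d * 3(d-2) = 14 * 36 = 504.
For a general curve every flex is ordinary, so each contributes
multiplicity 1 to C·Hess(C), and the number of distinct inflection
points is 3d(d-2).
Inflection points = 3*14*(14-2) = 3*14*12 = 504

504


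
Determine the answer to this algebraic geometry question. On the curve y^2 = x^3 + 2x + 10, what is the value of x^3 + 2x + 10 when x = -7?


Compute x^3 + 2x + 10 at x = -7:
x^3 = (-7)^3 = -343
2*x = 2*(-7) = -14
Sum: -343 - 14 + 10 = -347

-347


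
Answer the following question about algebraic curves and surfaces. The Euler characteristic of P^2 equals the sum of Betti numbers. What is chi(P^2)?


The complex projective space P^2 has one cell in each even real dimension 0, 2, ..., 4.
The cohomology groups are H^{2k}(P^2) = Z for k = 0,...,2, and 0 otherwise.
Euler characteristic = sum of Betti numbers = 1 per even-dimensional cohomology group.
chi(P^2) = 2 + 1 = 3

3


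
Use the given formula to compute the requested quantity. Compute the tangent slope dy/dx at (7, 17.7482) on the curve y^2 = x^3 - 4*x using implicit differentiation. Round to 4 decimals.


Using implicit differentiation of y^2 = x^3 - 4*x:
2y * dy/dx = 3x^2 - 4
dy/dx = (3x^2 - 4)/(2y)
Numerator: 3*7^2 - 4 = 143
Denominator: 2*17.7482 = 35.4964
dy/dx = 143/35.4964 = 4.0286

4.0286


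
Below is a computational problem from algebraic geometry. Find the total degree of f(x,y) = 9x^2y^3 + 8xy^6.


Examine each term for its total degree (sum of exponents).
  Term '9x^2y^3' has total degree 2+3 = 5.
  Term '8xy^6' has total degree 1+6 = 7.
The maximum total degree among all terms is 7.

7


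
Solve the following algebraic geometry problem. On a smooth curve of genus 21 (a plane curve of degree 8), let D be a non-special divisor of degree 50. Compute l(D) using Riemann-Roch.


First, compute the genus of a smooth plane curve of degree 8:
g = (d-1)(d-2)/2 = (8-1)(8-2)/2 = 21
For a non-special divisor D (i.e., h^1(D) = 0), Riemann-Roch gives:
l(D) = deg(D) - g + 1
Since deg(D) = 50 >= 2g - 1 = 41, D is non-special.
l(D) = 50 - 21 + 1 = 30

30


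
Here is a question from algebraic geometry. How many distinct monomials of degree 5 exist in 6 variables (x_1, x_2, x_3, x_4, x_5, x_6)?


The number of degree-5 monomials in 6 variables is C(d+n-1, n-1).
= C(5+6-1, 6-1) = C(10, 5)
= 252

252


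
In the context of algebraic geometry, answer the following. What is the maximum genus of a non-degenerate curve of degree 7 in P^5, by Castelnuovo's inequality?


Castelnuovo's bound: write d - 1 = m(r-1) + epsilon with 0 <= epsilon < r-1.
d - 1 = 7 - 1 = 6
r - 1 = 5 - 1 = 4
6 = 1*4 + 2, so m = 1, epsilon = 2
pi(d, r) = m(m-1)(r-1)/2 + m*epsilon
= 1*0*4/2 + 1*2
= 0/2 + 2
= 0 + 2 = 2

2


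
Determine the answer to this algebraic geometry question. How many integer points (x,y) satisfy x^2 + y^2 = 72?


Systematically check integer values of x where x^2 <= 72.
For each valid x, check if 72 - x^2 is a perfect square.
x=6: 72 - 36 = 36, sqrt = 6 (valid)
Total integer solutions found: 4

4


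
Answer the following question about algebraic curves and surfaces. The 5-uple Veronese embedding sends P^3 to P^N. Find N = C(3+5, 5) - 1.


The Veronese embedding v_d: P^n -> P^N maps each point to all
degree-d monomials in n+1 homogeneous coordinates.
N = C(n+d, d) - 1
N = C(3+5, 5) - 1
N = C(8, 5) - 1
C(8, 5) = 56
N = 56 - 1 = 55

55


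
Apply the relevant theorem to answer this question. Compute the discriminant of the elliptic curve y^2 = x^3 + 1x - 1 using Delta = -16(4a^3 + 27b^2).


Compute each component:
4a^3 = 4*1^3 = 4*1 = 4
27b^2 = 27*(-1)^2 = 27*1 = 27
4a^3 + 27b^2 = 4 + 27 = 31
Delta = -16*31 = -496

-496


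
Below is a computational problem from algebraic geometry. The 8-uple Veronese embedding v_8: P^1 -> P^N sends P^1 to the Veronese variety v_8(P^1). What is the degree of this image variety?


The Veronese variety v_8(P^1) has degree d^r.
d^r = 8^1 = 8

8


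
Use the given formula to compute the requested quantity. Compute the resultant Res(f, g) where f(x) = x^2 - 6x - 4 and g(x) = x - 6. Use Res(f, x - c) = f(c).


For Res(f, x - c), we evaluate f at x = c.
f(6) = 6^2 - 6*6 - 4
= 36 - 36 - 4
= 0 - 4 = -4
Res(f, g) = -4

-4


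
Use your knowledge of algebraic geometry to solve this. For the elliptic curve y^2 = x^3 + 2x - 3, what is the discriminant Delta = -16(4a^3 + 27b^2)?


Compute each component:
4a^3 = 4*2^3 = 4*8 = 32
27b^2 = 27*(-3)^2 = 27*9 = 243
4a^3 + 27b^2 = 32 + 243 = 275
Delta = -16*275 = -4400

-4400


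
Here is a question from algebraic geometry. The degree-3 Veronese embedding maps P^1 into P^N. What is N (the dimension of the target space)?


The Veronese embedding v_d: P^n -> P^N maps each point to all
degree-d monomials in n+1 homogeneous coordinates.
N = C(n+d, d) - 1
N = C(1+3, 3) - 1
N = C(4, 3) - 1
C(4, 3) = 4
N = 4 - 1 = 3

3


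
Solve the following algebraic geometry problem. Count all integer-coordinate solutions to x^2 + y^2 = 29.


Systematically check integer values of x where x^2 <= 29.
For each valid x, check if 29 - x^2 is a perfect square.
x=2: 29 - 4 = 25, sqrt = 5 (valid)
x=5: 29 - 25 = 4, sqrt = 2 (valid)
Total integer solutions found: 8

8


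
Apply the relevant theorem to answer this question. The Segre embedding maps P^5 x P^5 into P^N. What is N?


The Segre embedding maps P^m x P^n into P^N via
all products of coordinates from each factor.
N = (m+1)(n+1) - 1
N = (5+1)(5+1) - 1
N = 6*6 - 1
N = 36 - 1 = 35

35


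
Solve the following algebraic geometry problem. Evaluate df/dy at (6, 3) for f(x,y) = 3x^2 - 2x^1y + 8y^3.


df/dy = (-2)*x^1 + 3*8*y^2
At (6,3): (-2)*6^1 + 3*8*3^2
= -12 + 216
= 204

204


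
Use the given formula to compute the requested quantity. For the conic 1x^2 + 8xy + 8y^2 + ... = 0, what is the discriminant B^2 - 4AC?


The discriminant of a conic Ax^2 + Bxy + Cy^2 + ... = 0 is B^2 - 4AC.
B^2 = 8^2 = 64
4AC = 4*1*8 = 32
Discriminant = 64 - 32 = 32

32


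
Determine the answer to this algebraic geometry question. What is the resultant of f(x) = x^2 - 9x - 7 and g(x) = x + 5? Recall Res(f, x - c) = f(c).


For Res(f, x - c), we evaluate f at x = c.
f(-5) = (-5)^2 - 9*(-5) - 7
= 25 + 45 - 7
= 70 - 7 = 63
Res(f, g) = 63

63


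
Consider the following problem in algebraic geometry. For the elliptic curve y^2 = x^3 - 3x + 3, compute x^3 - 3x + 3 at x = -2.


Compute x^3 - 3x + 3 at x = -2:
x^3 = (-2)^3 = -8
(-3)*x = (-3)*(-2) = 6
Sum: -8 + 6 + 3 = 1

1


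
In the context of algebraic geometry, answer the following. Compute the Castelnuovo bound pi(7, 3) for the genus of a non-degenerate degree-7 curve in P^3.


Castelnuovo's bound: write d - 1 = m(r-1) + epsilon with 0 <= epsilon < r-1.
d - 1 = 7 - 1 = 6
r - 1 = 3 - 1 = 2
6 = 3*2 + 0, so m = 3, epsilon = 0
pi(d, r) = m(m-1)(r-1)/2 + m*epsilon
= 3*2*2/2 + 3*0
= 12/2 + 0
= 6 + 0 = 6

6


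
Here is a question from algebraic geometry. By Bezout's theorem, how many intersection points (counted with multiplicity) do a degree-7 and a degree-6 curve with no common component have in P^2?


Bezout's theorem states the intersection count equals the product of degrees.
Intersection count = 7 * 6 = 42

42


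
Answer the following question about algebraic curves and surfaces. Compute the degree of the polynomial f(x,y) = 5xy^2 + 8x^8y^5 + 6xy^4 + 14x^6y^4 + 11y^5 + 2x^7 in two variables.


Examine each term for its total degree (sum of exponents).
  Term '5xy^2' has total degree 1+2 = 3.
  Term '8x^8y^5' has total degree 8+5 = 13.
  Term '6xy^4' has total degree 1+4 = 5.
  Term '14x^6y^4' has total degree 6+4 = 10.
  Term '11y^5' has total degree 0+5 = 5.
  Term '2x^7' has total degree 7+0 = 7.
The maximum total degree among all terms is 13.

13


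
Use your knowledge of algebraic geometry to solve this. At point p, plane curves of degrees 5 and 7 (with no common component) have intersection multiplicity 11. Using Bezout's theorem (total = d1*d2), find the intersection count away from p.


By Bezout's theorem, the total intersection number is d1 * d2.
Total = 5 * 7 = 35
Intersection multiplicity at p = 11
Remaining intersections = 35 - 11 = 24

24


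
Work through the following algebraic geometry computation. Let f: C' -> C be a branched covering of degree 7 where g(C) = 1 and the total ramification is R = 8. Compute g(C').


Riemann-Hurwitz formula: 2g' - 2 = d(2g - 2) + R
Given: d = 7, g = 1, R = 8
2g' - 2 = 7*(2*1 - 2) + 8
2g' - 2 = 7*0 + 8
2g' - 2 = 0 + 8 = 8
2g' = 10
g' = 5

5


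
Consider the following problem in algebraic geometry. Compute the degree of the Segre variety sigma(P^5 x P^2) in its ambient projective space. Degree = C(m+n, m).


The degree of the Segre variety P^5 x P^2 is C(m+n, m).
= C(7, 5)
= 21

21


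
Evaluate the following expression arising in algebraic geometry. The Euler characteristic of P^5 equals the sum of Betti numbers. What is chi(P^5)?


The complex projective space P^5 has one cell in each even real dimension 0, 2, ..., 10.
The cohomology groups are H^{2k}(P^5) = Z for k = 0,...,5, and 0 otherwise.
Euler characteristic = sum of Betti numbers = 1 per even-dimensional cohomology group.
chi(P^5) = 5 + 1 = 6

6


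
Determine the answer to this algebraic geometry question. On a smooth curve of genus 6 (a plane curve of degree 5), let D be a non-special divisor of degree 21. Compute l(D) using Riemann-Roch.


First, compute the genus of a smooth plane curve of degree 5:
g = (d-1)(d-2)/2 = (5-1)(5-2)/2 = 6
For a non-special divisor D (i.e., h^1(D) = 0), Riemann-Roch gives:
l(D) = deg(D) - g + 1
Since deg(D) = 21 >= 2g - 1 = 11, D is non-special.
l(D) = 21 - 6 + 1 = 16

16


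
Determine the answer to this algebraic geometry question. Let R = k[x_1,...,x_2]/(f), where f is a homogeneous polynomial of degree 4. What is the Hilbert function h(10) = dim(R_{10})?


For R = k[x_1,...,x_n]/(f) with f homogeneous of degree e:
The Hilbert series is (1 - t^e)/(1 - t)^n.
So h(d) = C(d+n-1, n-1) - C(d-e+n-1, n-1) for d >= e.
With n=2, e=4, d=10:
C(10+2-1, 2-1) = C(11, 1) = 11
C(10-4+2-1, 2-1) = C(7, 1) = 7
h(10) = 11 - 7 = 4

4


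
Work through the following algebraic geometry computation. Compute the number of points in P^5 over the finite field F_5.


P^5(F_5) has (q^(n+1) - 1)/(q - 1) points.
= 5^5 + 5^4 + 5^3 + 5^2 + 5^1 + 5^0
= 3125 + 625 + 125 + 25 + 5 + 1
= 3906

3906


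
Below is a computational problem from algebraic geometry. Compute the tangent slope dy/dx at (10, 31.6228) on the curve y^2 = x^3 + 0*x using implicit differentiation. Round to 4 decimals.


Using implicit differentiation of y^2 = x^3 + 0*x:
2y * dy/dx = 3x^2 + 0
dy/dx = (3x^2 + 0)/(2y)
Numerator: 3*10^2 + 0 = 300
Denominator: 2*31.6228 = 63.2456
dy/dx = 300/63.2456 = 4.7434

4.7434


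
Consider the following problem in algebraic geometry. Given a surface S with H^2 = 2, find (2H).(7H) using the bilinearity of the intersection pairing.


Using bilinearity of the intersection pairing on a surface S:
(aH).(bH) = ab * (H.H)
We have H^2 = 2.
D.E = (2H).(7H) = 2*7*2
= 14*2
= 28

28


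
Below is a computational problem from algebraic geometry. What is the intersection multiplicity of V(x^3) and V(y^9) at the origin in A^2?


The intersection multiplicity of V(x^a) and V(y^b) at the origin is:
I(O; V(x^3), V(y^9)) = dim_k(k[x,y]/(x^3, y^9))
A basis for k[x,y]/(x^3, y^9) is the set of monomials x^i * y^j
where 0 <= i < 3 and 0 <= j < 9.
The number of such monomials is 3 * 9 = 27

27


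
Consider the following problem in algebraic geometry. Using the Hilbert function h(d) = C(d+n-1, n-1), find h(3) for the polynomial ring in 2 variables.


The Hilbert function for the polynomial ring in 2 variables is:
h(d) = C(d+n-1, n-1)
h(3) = C(3+2-1, 2-1) = C(4, 1)
= 4! / (1! * 3!)
= 4

4


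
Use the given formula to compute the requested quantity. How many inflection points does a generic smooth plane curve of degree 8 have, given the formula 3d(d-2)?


For a general smooth plane curve C of degree d, the inflection points are
the intersection of C with its Hessian curve, which has degree 3(d-2).
By Bezout, the total intersection number is d * 3(d-2) = 8 * 18 = 144.
For a general curve every flex is ordinary, so each contributes
multiplicity 1 to C·Hess(C), and the number of distinct inflection
points is 3d(d-2).
Inflection points = 3*8*(8-2) = 3*8*6 = 144

144


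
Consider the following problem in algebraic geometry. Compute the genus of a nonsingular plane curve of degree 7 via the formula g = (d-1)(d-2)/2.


Using the genus formula for smooth plane curves:
g = (d-1)(d-2)/2
g = (7-1)(7-2)/2
g = 6*5/2
g = 30/2 = 15

15


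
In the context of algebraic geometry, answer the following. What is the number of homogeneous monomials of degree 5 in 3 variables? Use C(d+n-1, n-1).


The number of degree-5 monomials in 3 variables is C(d+n-1, n-1).
= C(5+3-1, 3-1) = C(7, 2)
= 21

21


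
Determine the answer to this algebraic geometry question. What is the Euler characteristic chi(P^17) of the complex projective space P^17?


The complex projective space P^17 has one cell in each even real dimension 0, 2, ..., 34.
The cohomology groups are H^{2k}(P^17) = Z for k = 0,...,17, and 0 otherwise.
Euler characteristic = sum of Betti numbers = 1 per even-dimensional cohomology group.
chi(P^17) = 17 + 1 = 18

18


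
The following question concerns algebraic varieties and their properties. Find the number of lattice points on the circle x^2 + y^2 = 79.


Systematically check integer values of x where x^2 <= 79.
For each valid x, check if 79 - x^2 is a perfect square.
Total integer solutions found: 0

0


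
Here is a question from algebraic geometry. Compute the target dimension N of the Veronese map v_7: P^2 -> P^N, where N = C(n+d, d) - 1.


The Veronese embedding v_d: P^n -> P^N maps each point to all
degree-d monomials in n+1 homogeneous coordinates.
N = C(n+d, d) - 1
N = C(2+7, 7) - 1
N = C(9, 7) - 1
C(9, 7) = 36
N = 36 - 1 = 35

35


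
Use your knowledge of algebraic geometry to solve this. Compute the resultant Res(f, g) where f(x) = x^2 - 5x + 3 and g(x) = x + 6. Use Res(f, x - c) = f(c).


For Res(f, x - c), we evaluate f at x = c.
f(-6) = (-6)^2 - 5*(-6) + 3
= 36 + 30 + 3
= 66 + 3 = 69
Res(f, g) = 69

69


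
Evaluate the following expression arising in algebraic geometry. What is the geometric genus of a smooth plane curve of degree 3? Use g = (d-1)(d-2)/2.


Using the genus formula for smooth plane curves:
g = (d-1)(d-2)/2
g = (3-1)(3-2)/2
g = 2*1/2
g = 2/2 = 1

1


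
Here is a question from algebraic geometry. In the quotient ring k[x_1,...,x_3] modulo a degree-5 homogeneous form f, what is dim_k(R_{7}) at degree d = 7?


For R = k[x_1,...,x_n]/(f) with f homogeneous of degree e:
The Hilbert series is (1 - t^e)/(1 - t)^n.
So h(d) = C(d+n-1, n-1) - C(d-e+n-1, n-1) for d >= e.
With n=3, e=5, d=7:
C(7+3-1, 3-1) = C(9, 2) = 36
C(7-5+3-1, 3-1) = C(4, 2) = 6
h(7) = 36 - 6 = 30

30


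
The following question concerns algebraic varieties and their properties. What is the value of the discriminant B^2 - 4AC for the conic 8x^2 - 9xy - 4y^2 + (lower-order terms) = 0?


The discriminant of a conic Ax^2 + Bxy + Cy^2 + ... = 0 is B^2 - 4AC.
B^2 = (-9)^2 = 81
4AC = 4*8*(-4) = -128
Discriminant = 81 + 128 = 209

209


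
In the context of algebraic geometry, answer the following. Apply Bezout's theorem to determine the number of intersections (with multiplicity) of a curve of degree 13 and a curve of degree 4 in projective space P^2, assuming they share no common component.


Bezout's theorem states the intersection count equals the product of degrees.
Intersection count = 13 * 4 = 52

52


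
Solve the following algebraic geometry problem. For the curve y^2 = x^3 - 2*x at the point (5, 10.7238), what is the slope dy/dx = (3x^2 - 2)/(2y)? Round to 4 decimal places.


Using implicit differentiation of y^2 = x^3 - 2*x:
2y * dy/dx = 3x^2 - 2
dy/dx = (3x^2 - 2)/(2y)
Numerator: 3*5^2 - 2 = 73
Denominator: 2*10.7238 = 21.4476
dy/dx = 73/21.4476 = 3.4036

3.4036


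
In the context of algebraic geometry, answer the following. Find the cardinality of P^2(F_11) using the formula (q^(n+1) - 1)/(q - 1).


P^2(F_11) has (q^(n+1) - 1)/(q - 1) points.
= 11^2 + 11^1 + 11^0
= 121 + 11 + 1
= 133

133


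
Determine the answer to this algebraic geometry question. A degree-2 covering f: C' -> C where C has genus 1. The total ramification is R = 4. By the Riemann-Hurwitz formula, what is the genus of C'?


Riemann-Hurwitz formula: 2g' - 2 = d(2g - 2) + R
Given: d = 2, g = 1, R = 4
2g' - 2 = 2*(2*1 - 2) + 4
2g' - 2 = 2*0 + 4
2g' - 2 = 0 + 4 = 4
2g' = 6
g' = 3

3


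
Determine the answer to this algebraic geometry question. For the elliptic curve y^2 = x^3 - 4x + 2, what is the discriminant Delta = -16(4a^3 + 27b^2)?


Compute each component:
4a^3 = 4*(-4)^3 = 4*(-64) = -256
27b^2 = 27*2^2 = 27*4 = 108
4a^3 + 27b^2 = -256 + 108 = -148
Delta = -16*(-148) = 2368

2368


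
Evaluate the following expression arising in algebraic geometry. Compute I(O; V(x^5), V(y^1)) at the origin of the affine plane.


The intersection multiplicity of V(x^a) and V(y^b) at the origin is:
I(O; V(x^5), V(y^1)) = dim_k(k[x,y]/(x^5, y^1))
A basis for k[x,y]/(x^5, y^1) is the set of monomials x^i * y^j
where 0 <= i < 5 and 0 <= j < 1.
The number of such monomials is 5 * 1 = 5

5


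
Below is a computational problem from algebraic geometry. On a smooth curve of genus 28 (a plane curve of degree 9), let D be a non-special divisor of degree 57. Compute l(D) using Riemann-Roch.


First, compute the genus of a smooth plane curve of degree 9:
g = (d-1)(d-2)/2 = (9-1)(9-2)/2 = 28
For a non-special divisor D (i.e., h^1(D) = 0), Riemann-Roch gives:
l(D) = deg(D) - g + 1
Since deg(D) = 57 >= 2g - 1 = 55, D is non-special.
l(D) = 57 - 28 + 1 = 30

30


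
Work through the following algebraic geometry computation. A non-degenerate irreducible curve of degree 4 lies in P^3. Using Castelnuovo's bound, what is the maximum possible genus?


Castelnuovo's bound: write d - 1 = m(r-1) + epsilon with 0 <= epsilon < r-1.
d - 1 = 4 - 1 = 3
r - 1 = 3 - 1 = 2
3 = 1*2 + 1, so m = 1, epsilon = 1
pi(d, r) = m(m-1)(r-1)/2 + m*epsilon
= 1*0*2/2 + 1*1
= 0/2 + 1
= 0 + 1 = 1

1


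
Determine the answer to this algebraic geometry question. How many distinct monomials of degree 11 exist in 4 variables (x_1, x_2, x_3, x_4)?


The number of degree-11 monomials in 4 variables is C(d+n-1, n-1).
= C(11+4-1, 4-1) = C(14, 3)
= 364

364


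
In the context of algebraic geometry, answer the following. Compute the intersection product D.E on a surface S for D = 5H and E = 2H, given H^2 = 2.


Using bilinearity of the intersection pairing on a surface S:
(aH).(bH) = ab * (H.H)
We have H^2 = 2.
D.E = (5H).(2H) = 5*2*2
= 10*2
= 20

20


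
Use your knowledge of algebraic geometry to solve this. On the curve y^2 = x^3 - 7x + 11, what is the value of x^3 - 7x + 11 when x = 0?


Compute x^3 - 7x + 11 at x = 0:
x^3 = 0^3 = 0
(-7)*x = (-7)*0 = 0
Sum: 0 + 0 + 11 = 11

11


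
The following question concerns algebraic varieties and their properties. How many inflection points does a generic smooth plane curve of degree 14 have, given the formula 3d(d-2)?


For a general smooth plane curve C of degree d, the inflection points are
the intersection of C with its Hessian curve, which has degree 3(d-2).
By Bezout, the total intersection number is d * 3(d-2) = 14 * 36 = 504.
For a general curve every flex is ordinary, so each contributes
multiplicity 1 to C·Hess(C), and the number of distinct inflection
points is 3d(d-2).
Inflection points = 3*14*(14-2) = 3*14*12 = 504

504


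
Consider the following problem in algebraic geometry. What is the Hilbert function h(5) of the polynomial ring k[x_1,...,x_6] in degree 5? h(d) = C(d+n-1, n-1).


The Hilbert function for the polynomial ring in 6 variables is:
h(d) = C(d+n-1, n-1)
h(5) = C(5+6-1, 6-1) = C(10, 5)
= 10! / (5! * 5!)
= 252

252


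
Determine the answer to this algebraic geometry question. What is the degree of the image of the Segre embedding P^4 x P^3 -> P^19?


The degree of the Segre variety P^4 x P^3 is C(m+n, m).
= C(7, 4)
= 35

35


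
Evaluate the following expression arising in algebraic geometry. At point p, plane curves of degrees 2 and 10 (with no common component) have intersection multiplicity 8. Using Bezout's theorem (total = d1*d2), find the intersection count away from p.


By Bezout's theorem, the total intersection number is d1 * d2.
Total = 2 * 10 = 20
Intersection multiplicity at p = 8
Remaining intersections = 20 - 8 = 12

12


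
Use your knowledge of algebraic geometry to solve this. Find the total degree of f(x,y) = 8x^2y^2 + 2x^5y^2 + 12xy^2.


Examine each term for its total degree (sum of exponents).
  Term '8x^2y^2' has total degree 2+2 = 4.
  Term '2x^5y^2' has total degree 5+2 = 7.
  Term '12xy^2' has total degree 1+2 = 3.
The maximum total degree among all terms is 7.

7


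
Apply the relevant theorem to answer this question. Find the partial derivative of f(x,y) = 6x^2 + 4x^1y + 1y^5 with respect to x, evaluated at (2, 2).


df/dx = 2*6*x^1 + 1*4*x^0*y
At (2,2): 2*6*2^1 + 1*4*2^0*2
= 24 + 8
= 32

32


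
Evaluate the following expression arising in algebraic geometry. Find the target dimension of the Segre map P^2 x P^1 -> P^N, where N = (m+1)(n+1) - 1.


The Segre embedding maps P^m x P^n into P^N via
all products of coordinates from each factor.
N = (m+1)(n+1) - 1
N = (2+1)(1+1) - 1
N = 3*2 - 1
N = 6 - 1 = 5

5


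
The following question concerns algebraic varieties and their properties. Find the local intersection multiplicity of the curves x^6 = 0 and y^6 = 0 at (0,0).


The intersection multiplicity of V(x^a) and V(y^b) at the origin is:
I(O; V(x^6), V(y^6)) = dim_k(k[x,y]/(x^6, y^6))
A basis for k[x,y]/(x^6, y^6) is the set of monomials x^i * y^j
where 0 <= i < 6 and 0 <= j < 6.
The number of such monomials is 6 * 6 = 36

36


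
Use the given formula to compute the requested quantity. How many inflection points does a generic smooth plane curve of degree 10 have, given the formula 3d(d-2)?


For a general smooth plane curve C of degree d, the inflection points are
the intersection of C with its Hessian curve, which has degree 3(d-2).
By Bezout, the total intersection number is d * 3(d-2) = 10 * 24 = 240.
For a general curve every flex is ordinary, so each contributes
multiplicity 1 to C·Hess(C), and the number of distinct inflection
points is 3d(d-2).
Inflection points = 3*10*(10-2) = 3*10*8 = 240

240


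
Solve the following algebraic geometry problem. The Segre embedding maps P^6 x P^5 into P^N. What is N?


The Segre embedding maps P^m x P^n into P^N via
all products of coordinates from each factor.
N = (m+1)(n+1) - 1
N = (6+1)(5+1) - 1
N = 7*6 - 1
N = 42 - 1 = 41

41


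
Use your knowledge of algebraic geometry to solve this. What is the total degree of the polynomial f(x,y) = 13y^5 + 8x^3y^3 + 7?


Examine each term for its total degree (sum of exponents).
  Term '13y^5' has total degree 0+5 = 5.
  Term '8x^3y^3' has total degree 3+3 = 6.
  Term '7' has total degree 0+0 = 0.
The maximum total degree among all terms is 6.

6


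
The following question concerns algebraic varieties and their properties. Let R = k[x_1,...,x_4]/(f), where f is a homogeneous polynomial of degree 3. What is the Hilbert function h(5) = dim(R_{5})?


For R = k[x_1,...,x_n]/(f) with f homogeneous of degree e:
The Hilbert series is (1 - t^e)/(1 - t)^n.
So h(d) = C(d+n-1, n-1) - C(d-e+n-1, n-1) for d >= e.
With n=4, e=3, d=5:
C(5+4-1, 4-1) = C(8, 3) = 56
C(5-3+4-1, 4-1) = C(5, 3) = 10
h(5) = 56 - 10 = 46

46


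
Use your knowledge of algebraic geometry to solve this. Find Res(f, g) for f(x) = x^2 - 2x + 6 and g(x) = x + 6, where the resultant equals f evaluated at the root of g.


For Res(f, x - c), we evaluate f at x = c.
f(-6) = (-6)^2 - 2*(-6) + 6
= 36 + 12 + 6
= 48 + 6 = 54
Res(f, g) = 54

54


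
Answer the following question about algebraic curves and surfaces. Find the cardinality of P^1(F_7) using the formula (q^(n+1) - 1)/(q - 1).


P^1(F_7) has (q^(n+1) - 1)/(q - 1) points.
= 7^1 + 7^0
= 7 + 1
= 8

8
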